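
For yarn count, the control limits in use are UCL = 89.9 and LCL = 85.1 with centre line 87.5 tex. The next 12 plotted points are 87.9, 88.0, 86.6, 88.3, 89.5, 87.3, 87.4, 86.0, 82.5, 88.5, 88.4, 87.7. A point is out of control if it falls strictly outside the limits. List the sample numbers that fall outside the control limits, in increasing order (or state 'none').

9

Compare each point to [85.1, 89.9]: sample 9 = 82.5 < LCL.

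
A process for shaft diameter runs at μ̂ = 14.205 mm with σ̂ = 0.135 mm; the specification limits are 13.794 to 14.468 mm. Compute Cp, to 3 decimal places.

Cp = (USL − LSL) / (6σ̂) = (14.468 − 13.794) / (6 × 0.135) = 0.6740 / 0.8100 = 0.8321

0.832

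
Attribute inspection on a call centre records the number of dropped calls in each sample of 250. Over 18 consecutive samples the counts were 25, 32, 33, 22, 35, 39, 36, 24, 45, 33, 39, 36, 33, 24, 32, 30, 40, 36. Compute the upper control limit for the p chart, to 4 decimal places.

0.1962

p̄ = Σdᵢ / (k·n) = 594 / (18 × 250) = 0.13200
UCL = p̄ + 3·√(p̄(1−p̄)/n) = 0.13200 + 3 × √(0.13200×0.86800/250) = 0.13200 + 3 × 0.02141 = 0.19622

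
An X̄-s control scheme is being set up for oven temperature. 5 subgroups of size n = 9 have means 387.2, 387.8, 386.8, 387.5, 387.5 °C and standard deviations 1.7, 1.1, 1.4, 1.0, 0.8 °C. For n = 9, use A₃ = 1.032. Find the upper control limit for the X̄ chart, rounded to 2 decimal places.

X̄̄ = (387.2 + 387.8 + 386.8 + 387.5 + 387.5) / 5 = 387.3600
s̄ = (1.7 + 1.1 + 1.4 + 1.0 + 0.8) / 5 = 1.2000
UCL = X̄̄ + A₃·s̄ = 387.3600 + 1.032 × 1.2000 = 388.5984

388.60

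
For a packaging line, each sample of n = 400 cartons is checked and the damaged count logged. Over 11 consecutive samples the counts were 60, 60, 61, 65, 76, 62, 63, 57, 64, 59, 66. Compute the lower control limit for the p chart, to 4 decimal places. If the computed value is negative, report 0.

0.1029

p̄ = Σdᵢ / (k·n) = 693 / (11 × 400) = 0.15750
LCL = p̄ − 3·√(p̄(1−p̄)/n) = 0.15750 − 3 × 0.01821 = 0.10286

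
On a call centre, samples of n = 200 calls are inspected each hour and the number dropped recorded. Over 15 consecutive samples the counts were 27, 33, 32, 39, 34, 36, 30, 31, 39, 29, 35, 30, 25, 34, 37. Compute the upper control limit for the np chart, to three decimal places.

48.430

p̄ = Σdᵢ / (k·n) = 491 / (15 × 200) = 0.16367
UCL = np̄ + 3·√(np̄(1−p̄)) = 32.7333 + 3 × √(32.7333×0.83633) = 32.7333 + 3 × 5.2322 = 48.4300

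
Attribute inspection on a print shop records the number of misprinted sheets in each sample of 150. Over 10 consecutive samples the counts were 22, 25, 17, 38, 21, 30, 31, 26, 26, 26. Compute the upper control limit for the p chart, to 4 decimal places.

p̄ = Σdᵢ / (k·n) = 262 / (10 × 150) = 0.17467
UCL = p̄ + 3·√(p̄(1−p̄)/n) = 0.17467 + 3 × √(0.17467×0.82533/150) = 0.17467 + 3 × 0.03100 = 0.26767

0.2677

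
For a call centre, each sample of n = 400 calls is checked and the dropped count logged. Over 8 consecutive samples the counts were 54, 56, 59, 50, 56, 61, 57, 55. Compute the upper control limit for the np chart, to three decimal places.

76.819

p̄ = Σdᵢ / (k·n) = 448 / (8 × 400) = 0.14000
UCL = np̄ + 3·√(np̄(1−p̄)) = 56.0000 + 3 × √(56.0000×0.86000) = 56.0000 + 3 × 6.9397 = 76.8192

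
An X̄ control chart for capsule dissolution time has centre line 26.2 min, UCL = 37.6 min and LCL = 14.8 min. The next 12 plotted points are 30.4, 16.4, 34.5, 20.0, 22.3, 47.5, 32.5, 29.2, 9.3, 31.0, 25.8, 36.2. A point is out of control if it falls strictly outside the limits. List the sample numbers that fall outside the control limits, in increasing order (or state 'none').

6, 9

Compare each point to [14.8, 37.6]: sample 6 = 47.5 > UCL; sample 9 = 9.3 < LCL.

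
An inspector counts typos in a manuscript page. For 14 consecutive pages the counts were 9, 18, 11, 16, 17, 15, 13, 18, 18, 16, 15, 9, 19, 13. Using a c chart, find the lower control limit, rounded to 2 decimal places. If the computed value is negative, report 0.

3.25

c̄ = (9 + 18 + 11 + 16 + 17 + 15 + 13 + 18 + 18 + 16 + 15 + 9 + 19 + 13) / 14 = 207 / 14 = 14.7857
LCL = c̄ − 3√c̄ = 14.7857 − 3 × 3.8452 = 3.2501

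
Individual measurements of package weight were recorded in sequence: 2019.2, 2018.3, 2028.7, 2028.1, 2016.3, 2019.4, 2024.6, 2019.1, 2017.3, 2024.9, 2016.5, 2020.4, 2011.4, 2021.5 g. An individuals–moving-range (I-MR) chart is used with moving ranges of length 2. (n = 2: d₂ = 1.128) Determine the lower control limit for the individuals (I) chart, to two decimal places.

2004.39

X̄ = (2019.2 + 2018.3 + 2028.7 + 2028.1 + 2016.3 + 2019.4 + 2024.6 + 2019.1 + 2017.3 + 2024.9 + 2016.5 + 2020.4 + 2011.4 + 2021.5) / 14 = 2020.4071
Moving ranges: 0.9, 10.4, 0.6, 11.8, 3.1, 5.2, 5.5, 1.8, 7.6, 8.4, 3.9, 9.0, 10.1; M̄R̄ = 78.3000 / 13 = 6.0231
LCL = X̄ − 3·M̄R̄/d₂ = 2020.4071 − 3 × 6.0231 / 1.128 = 2004.3883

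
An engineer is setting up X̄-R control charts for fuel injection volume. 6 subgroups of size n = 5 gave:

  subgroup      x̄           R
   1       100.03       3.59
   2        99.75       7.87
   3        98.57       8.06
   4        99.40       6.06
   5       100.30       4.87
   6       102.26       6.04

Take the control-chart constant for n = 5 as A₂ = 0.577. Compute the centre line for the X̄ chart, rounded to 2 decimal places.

100.05

X̄̄ = (100.03 + 99.75 + 98.57 + 99.40 + 100.30 + 102.26) / 6 = 600.3100 / 6 = 100.0517
CL = X̄̄ = 100.0517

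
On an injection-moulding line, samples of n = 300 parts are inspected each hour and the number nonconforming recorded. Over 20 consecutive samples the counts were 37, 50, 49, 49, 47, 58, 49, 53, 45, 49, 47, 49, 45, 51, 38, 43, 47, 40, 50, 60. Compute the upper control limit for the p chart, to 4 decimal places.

p̄ = Σdᵢ / (k·n) = 956 / (20 × 300) = 0.15933
UCL = p̄ + 3·√(p̄(1−p̄)/n) = 0.15933 + 3 × √(0.15933×0.84067/300) = 0.15933 + 3 × 0.02113 = 0.22272

0.2227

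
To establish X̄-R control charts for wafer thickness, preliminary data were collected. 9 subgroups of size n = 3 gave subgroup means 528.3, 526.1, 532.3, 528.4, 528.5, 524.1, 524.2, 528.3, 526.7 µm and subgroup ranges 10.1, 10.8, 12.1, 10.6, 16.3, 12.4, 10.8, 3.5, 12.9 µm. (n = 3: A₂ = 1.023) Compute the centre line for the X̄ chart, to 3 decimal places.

527.433

X̄̄ = (528.3 + 526.1 + 532.3 + 528.4 + 528.5 + 524.1 + 524.2 + 528.3 + 526.7) / 9 = 4746.9000 / 9 = 527.4333
CL = X̄̄ = 527.4333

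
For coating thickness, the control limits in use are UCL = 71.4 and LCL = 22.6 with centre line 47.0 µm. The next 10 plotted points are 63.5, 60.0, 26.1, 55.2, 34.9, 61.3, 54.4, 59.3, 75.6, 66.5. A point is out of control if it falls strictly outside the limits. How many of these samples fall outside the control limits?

1

Compare each point to [22.6, 71.4]: sample 9 = 75.6 > UCL.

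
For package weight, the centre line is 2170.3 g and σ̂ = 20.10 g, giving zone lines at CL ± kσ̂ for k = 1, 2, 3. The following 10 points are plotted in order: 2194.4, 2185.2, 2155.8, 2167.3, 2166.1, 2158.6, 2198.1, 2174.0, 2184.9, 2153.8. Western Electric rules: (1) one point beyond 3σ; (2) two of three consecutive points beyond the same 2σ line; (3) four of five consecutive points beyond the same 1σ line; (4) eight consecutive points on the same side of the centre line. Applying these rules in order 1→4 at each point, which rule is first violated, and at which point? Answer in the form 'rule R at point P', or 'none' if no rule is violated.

Zone of each point (C = within 1σ̂, B = 1σ̂–2σ̂, A = 2σ̂–3σ̂, * = beyond 3σ̂; sign = side of CL): 1:+B, 2:+C, 3:-C, 4:-C, 5:-C, 6:-C, 7:+B, 8:+C, 9:+C, 10:-C
No rule fires across all 10 points.

none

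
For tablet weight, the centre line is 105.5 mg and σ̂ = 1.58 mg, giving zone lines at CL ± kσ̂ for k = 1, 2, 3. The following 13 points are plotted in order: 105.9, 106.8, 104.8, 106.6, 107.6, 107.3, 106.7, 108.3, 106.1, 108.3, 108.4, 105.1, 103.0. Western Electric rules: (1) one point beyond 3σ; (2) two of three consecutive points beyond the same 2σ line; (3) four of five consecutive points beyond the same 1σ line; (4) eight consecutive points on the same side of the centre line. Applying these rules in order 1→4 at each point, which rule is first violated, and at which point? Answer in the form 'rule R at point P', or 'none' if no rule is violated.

Zone of each point (C = within 1σ̂, B = 1σ̂–2σ̂, A = 2σ̂–3σ̂, * = beyond 3σ̂; sign = side of CL): 1:+C, 2:+C, 3:-C, 4:+C, 5:+B, 6:+B, 7:+C, 8:+B, 9:+C, 10:+B, 11:+B, 12:-C, 13:-B
Rule 4 (eight consecutive points on the same side of the centre line) is satisfied at point 11.

rule 4 at point 11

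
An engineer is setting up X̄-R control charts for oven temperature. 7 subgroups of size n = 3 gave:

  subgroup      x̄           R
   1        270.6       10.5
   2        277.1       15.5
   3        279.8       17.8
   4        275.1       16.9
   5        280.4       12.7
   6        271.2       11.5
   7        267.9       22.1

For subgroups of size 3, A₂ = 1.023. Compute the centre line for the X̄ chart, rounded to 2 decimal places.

X̄̄ = (270.6 + 277.1 + 279.8 + 275.1 + 280.4 + 271.2 + 267.9) / 7 = 1922.1000 / 7 = 274.5857
CL = X̄̄ = 274.5857

274.59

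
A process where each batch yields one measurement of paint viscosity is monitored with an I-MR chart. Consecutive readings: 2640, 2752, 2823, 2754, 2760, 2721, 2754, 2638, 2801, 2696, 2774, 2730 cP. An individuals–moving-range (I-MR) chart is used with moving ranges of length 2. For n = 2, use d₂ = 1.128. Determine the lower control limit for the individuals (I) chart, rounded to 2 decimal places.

2534.79

X̄ = (2640 + 2752 + 2823 + 2754 + 2760 + 2721 + 2754 + 2638 + 2801 + 2696 + 2774 + 2730) / 12 = 2736.9167
Moving ranges: 112, 71, 69, 6, 39, 33, 116, 163, 105, 78, 44; M̄R̄ = 836.0000 / 11 = 76.0000
LCL = X̄ − 3·M̄R̄/d₂ = 2736.9167 − 3 × 76.0000 / 1.128 = 2534.7890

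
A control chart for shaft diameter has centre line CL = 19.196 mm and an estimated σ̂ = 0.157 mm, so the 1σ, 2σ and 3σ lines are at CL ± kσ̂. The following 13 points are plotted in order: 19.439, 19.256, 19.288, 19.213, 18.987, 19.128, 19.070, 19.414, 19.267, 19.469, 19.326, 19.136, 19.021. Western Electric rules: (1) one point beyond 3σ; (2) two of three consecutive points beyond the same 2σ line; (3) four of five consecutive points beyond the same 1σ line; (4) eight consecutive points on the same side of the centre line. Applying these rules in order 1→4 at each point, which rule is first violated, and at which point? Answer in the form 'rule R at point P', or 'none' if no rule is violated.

none

Zone of each point (C = within 1σ̂, B = 1σ̂–2σ̂, A = 2σ̂–3σ̂, * = beyond 3σ̂; sign = side of CL): 1:+B, 2:+C, 3:+C, 4:+C, 5:-B, 6:-C, 7:-C, 8:+B, 9:+C, 10:+B, 11:+C, 12:-C, 13:-B
No rule fires across all 13 points.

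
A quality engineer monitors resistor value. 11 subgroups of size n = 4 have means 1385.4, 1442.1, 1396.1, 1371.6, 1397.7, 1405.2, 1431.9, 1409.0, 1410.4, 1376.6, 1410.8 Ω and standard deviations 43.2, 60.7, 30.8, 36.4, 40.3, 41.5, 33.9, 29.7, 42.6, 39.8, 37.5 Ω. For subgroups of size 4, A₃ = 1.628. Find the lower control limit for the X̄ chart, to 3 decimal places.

1338.758

X̄̄ = (1385.4 + 1442.1 + 1396.1 + 1371.6 + 1397.7 + 1405.2 + 1431.9 + 1409.0 + 1410.4 + 1376.6 + 1410.8) / 11 = 1403.3455
s̄ = (43.2 + 60.7 + 30.8 + 36.4 + 40.3 + 41.5 + 33.9 + 29.7 + 42.6 + 39.8 + 37.5) / 11 = 39.6727
LCL = X̄̄ − A₃·s̄ = 1403.3455 − 1.628 × 39.6727 = 1338.7583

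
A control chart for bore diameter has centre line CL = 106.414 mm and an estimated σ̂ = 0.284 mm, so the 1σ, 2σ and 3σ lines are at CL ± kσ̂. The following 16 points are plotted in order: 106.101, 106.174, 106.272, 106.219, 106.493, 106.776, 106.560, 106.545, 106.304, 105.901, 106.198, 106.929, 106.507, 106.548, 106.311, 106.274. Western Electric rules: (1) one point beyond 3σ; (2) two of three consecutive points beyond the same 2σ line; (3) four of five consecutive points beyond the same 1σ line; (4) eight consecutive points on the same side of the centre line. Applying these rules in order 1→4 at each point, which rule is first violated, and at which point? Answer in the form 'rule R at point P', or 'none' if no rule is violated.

none

Zone of each point (C = within 1σ̂, B = 1σ̂–2σ̂, A = 2σ̂–3σ̂, * = beyond 3σ̂; sign = side of CL): 1:-B, 2:-C, 3:-C, 4:-C, 5:+C, 6:+B, 7:+C, 8:+C, 9:-C, 10:-B, 11:-C, 12:+B, 13:+C, 14:+C, 15:-C, 16:-C
No rule fires across all 16 points.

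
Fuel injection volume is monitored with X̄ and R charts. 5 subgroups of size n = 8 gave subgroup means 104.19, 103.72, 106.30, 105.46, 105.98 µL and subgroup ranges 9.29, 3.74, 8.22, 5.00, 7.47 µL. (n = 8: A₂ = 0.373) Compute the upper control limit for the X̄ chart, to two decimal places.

107.65

X̄̄ = (104.19 + 103.72 + 106.30 + 105.46 + 105.98) / 5 = 525.6500 / 5 = 105.1300
R̄ = (9.29 + 3.74 + 8.22 + 5.00 + 7.47) / 5 = 33.7200 / 5 = 6.7440
UCL = X̄̄ + A₂·R̄ = 105.1300 + 0.373 × 6.7440 = 107.6455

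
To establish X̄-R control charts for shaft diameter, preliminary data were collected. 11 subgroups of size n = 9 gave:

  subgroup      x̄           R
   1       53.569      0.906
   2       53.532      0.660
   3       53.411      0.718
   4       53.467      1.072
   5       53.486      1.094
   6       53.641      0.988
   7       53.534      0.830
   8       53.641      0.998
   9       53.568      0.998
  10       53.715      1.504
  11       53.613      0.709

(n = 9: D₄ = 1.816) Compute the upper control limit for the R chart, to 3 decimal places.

1.730

R̄ = (0.906 + 0.660 + 0.718 + 1.072 + 1.094 + 0.988 + 0.830 + 0.998 + 0.998 + 1.504 + 0.709) / 11 = 10.4770 / 11 = 0.9525
UCL_R = D₄·R̄ = 1.816 × 0.9525 = 1.7297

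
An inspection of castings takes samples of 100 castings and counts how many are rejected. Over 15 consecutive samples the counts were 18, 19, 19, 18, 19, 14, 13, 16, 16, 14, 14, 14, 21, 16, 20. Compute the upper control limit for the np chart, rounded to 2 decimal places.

27.93

p̄ = Σdᵢ / (k·n) = 251 / (15 × 100) = 0.16733
UCL = np̄ + 3·√(np̄(1−p̄)) = 16.7333 + 3 × √(16.7333×0.83267) = 16.7333 + 3 × 3.7327 = 27.9315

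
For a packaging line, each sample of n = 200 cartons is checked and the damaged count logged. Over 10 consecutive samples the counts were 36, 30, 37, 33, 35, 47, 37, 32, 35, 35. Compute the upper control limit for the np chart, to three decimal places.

p̄ = Σdᵢ / (k·n) = 357 / (10 × 200) = 0.17850
UCL = np̄ + 3·√(np̄(1−p̄)) = 35.7000 + 3 × √(35.7000×0.82150) = 35.7000 + 3 × 5.4155 = 51.9465

51.946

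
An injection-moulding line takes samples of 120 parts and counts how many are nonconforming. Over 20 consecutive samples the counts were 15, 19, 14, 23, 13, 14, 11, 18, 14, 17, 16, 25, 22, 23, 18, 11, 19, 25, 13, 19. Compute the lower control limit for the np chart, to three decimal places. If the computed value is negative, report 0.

p̄ = Σdᵢ / (k·n) = 349 / (20 × 120) = 0.14542
LCL = np̄ − 3·√(np̄(1−p̄)) = 17.4500 − 3 × 3.8617 = 5.8650

5.865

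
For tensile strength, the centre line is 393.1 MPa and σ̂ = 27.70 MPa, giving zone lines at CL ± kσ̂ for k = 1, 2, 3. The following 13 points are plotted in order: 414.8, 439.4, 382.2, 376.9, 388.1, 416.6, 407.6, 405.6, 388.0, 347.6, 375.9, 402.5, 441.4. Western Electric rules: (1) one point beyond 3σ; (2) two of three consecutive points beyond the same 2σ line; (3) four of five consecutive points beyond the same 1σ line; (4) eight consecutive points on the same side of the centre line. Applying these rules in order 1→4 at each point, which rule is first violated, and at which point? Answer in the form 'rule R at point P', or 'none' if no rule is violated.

Zone of each point (C = within 1σ̂, B = 1σ̂–2σ̂, A = 2σ̂–3σ̂, * = beyond 3σ̂; sign = side of CL): 1:+C, 2:+B, 3:-C, 4:-C, 5:-C, 6:+C, 7:+C, 8:+C, 9:-C, 10:-B, 11:-C, 12:+C, 13:+B
No rule fires across all 13 points.

none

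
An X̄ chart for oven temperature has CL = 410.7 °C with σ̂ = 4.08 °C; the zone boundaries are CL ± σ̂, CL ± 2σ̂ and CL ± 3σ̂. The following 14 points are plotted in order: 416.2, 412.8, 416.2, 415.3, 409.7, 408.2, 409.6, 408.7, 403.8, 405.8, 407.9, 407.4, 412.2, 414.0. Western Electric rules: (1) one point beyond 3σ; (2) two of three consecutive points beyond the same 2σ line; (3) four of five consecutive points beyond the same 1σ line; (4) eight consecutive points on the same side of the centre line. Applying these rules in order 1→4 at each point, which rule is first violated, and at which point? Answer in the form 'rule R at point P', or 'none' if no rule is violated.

rule 4 at point 12

Zone of each point (C = within 1σ̂, B = 1σ̂–2σ̂, A = 2σ̂–3σ̂, * = beyond 3σ̂; sign = side of CL): 1:+B, 2:+C, 3:+B, 4:+B, 5:-C, 6:-C, 7:-C, 8:-C, 9:-B, 10:-B, 11:-C, 12:-C, 13:+C, 14:+C
Rule 4 (eight consecutive points on the same side of the centre line) is satisfied at point 12.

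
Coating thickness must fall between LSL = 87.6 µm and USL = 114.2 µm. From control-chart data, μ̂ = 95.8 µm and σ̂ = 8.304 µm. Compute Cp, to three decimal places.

Cp = (USL − LSL) / (6σ̂) = (114.2 − 87.6) / (6 × 8.304) = 26.6000 / 49.8240 = 0.5339

0.534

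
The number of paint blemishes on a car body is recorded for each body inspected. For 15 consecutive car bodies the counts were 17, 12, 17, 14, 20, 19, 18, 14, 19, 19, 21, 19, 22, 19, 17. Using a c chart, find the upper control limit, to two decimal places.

30.46

c̄ = (17 + 12 + 17 + 14 + 20 + 19 + 18 + 14 + 19 + 19 + 21 + 19 + 22 + 19 + 17) / 15 = 267 / 15 = 17.8000
UCL = c̄ + 3√c̄ = 17.8000 + 3 × √17.8000 = 17.8000 + 3 × 4.2190 = 30.4570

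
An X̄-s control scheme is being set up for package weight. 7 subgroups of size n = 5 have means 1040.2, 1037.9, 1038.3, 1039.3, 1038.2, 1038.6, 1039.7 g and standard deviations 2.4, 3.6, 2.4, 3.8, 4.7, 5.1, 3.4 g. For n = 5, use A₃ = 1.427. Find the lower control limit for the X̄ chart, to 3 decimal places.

X̄̄ = (1040.2 + 1037.9 + 1038.3 + 1039.3 + 1038.2 + 1038.6 + 1039.7) / 7 = 1038.8857
s̄ = (2.4 + 3.6 + 2.4 + 3.8 + 4.7 + 5.1 + 3.4) / 7 = 3.6286
LCL = X̄̄ − A₃·s̄ = 1038.8857 − 1.427 × 3.6286 = 1033.7077

1033.708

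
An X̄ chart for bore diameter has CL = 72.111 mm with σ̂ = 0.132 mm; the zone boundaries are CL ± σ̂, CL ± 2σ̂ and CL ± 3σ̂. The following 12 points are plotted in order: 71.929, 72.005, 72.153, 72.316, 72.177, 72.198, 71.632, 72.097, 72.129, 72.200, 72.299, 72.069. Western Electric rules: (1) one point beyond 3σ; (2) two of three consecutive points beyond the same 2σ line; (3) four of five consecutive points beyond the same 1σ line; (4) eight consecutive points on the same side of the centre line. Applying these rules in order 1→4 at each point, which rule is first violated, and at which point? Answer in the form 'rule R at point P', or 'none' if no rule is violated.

Zone of each point (C = within 1σ̂, B = 1σ̂–2σ̂, A = 2σ̂–3σ̂, * = beyond 3σ̂; sign = side of CL): 1:-B, 2:-C, 3:+C, 4:+B, 5:+C, 6:+C, 7:-*, 8:-C, 9:+C, 10:+C, 11:+B, 12:-C
Rule 1 (one point beyond the 3σ limits) is satisfied at point 7.

rule 1 at point 7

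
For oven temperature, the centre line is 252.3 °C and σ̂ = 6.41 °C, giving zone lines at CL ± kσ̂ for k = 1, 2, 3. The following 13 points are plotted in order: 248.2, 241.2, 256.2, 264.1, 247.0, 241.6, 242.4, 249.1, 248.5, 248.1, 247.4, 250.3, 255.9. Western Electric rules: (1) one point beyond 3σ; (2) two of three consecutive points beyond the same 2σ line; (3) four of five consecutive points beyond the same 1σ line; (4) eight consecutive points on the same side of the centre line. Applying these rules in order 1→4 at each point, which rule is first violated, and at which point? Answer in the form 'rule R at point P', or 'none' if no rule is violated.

rule 4 at point 12

Zone of each point (C = within 1σ̂, B = 1σ̂–2σ̂, A = 2σ̂–3σ̂, * = beyond 3σ̂; sign = side of CL): 1:-C, 2:-B, 3:+C, 4:+B, 5:-C, 6:-B, 7:-B, 8:-C, 9:-C, 10:-C, 11:-C, 12:-C, 13:+C
Rule 4 (eight consecutive points on the same side of the centre line) is satisfied at point 12.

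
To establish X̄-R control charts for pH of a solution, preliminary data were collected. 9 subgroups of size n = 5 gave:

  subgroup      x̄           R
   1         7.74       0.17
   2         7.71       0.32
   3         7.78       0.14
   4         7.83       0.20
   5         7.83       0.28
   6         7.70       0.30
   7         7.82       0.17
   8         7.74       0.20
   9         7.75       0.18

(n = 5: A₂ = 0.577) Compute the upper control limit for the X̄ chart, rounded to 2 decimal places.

7.89

X̄̄ = (7.74 + 7.71 + 7.78 + 7.83 + 7.83 + 7.70 + 7.82 + 7.74 + 7.75) / 9 = 69.9000 / 9 = 7.7667
R̄ = (0.17 + 0.32 + 0.14 + 0.20 + 0.28 + 0.30 + 0.17 + 0.20 + 0.18) / 9 = 1.9600 / 9 = 0.2178
UCL = X̄̄ + A₂·R̄ = 7.7667 + 0.577 × 0.2178 = 7.8923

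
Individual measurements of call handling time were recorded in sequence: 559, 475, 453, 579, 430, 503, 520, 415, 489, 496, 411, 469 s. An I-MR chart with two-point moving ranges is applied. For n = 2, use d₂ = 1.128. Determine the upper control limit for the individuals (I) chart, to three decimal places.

X̄ = (559 + 475 + 453 + 579 + 430 + 503 + 520 + 415 + 489 + 496 + 411 + 469) / 12 = 483.2500
Moving ranges: 84, 22, 126, 149, 73, 17, 105, 74, 7, 85, 58; M̄R̄ = 800.0000 / 11 = 72.7273
UCL = X̄ + 3·M̄R̄/d₂ = 483.2500 + 3 × 72.7273 / 1.128 = 676.6736

676.674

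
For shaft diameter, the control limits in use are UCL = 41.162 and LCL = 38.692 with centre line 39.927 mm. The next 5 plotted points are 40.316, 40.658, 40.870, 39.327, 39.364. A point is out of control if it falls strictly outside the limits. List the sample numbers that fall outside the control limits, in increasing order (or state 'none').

All 5 points lie within [38.692, 41.162].

none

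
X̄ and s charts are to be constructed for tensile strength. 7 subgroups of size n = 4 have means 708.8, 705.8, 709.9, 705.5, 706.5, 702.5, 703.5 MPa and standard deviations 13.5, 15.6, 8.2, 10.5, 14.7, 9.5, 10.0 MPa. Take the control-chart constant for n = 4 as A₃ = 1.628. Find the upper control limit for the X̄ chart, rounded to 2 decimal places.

725.14

X̄̄ = (708.8 + 705.8 + 709.9 + 705.5 + 706.5 + 702.5 + 703.5) / 7 = 706.0714
s̄ = (13.5 + 15.6 + 8.2 + 10.5 + 14.7 + 9.5 + 10.0) / 7 = 11.7143
UCL = X̄̄ + A₃·s̄ = 706.0714 + 1.628 × 11.7143 = 725.1423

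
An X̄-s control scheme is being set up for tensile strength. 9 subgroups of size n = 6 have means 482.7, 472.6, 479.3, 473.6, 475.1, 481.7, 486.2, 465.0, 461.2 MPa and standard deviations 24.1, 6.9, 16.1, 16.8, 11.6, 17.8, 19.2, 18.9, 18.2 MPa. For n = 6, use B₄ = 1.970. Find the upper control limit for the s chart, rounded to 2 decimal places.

32.75

s̄ = (24.1 + 6.9 + 16.1 + 16.8 + 11.6 + 17.8 + 19.2 + 18.9 + 18.2) / 9 = 16.6222
UCL_s = B₄·s̄ = 1.970 × 16.6222 = 32.7458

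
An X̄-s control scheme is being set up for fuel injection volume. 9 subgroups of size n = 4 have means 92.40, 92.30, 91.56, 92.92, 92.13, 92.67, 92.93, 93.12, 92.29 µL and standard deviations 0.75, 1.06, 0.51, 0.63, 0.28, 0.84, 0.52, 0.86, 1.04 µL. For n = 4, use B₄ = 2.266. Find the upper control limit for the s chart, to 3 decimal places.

1.634

s̄ = (0.75 + 1.06 + 0.51 + 0.63 + 0.28 + 0.84 + 0.52 + 0.86 + 1.04) / 9 = 0.7211
UCL_s = B₄·s̄ = 2.266 × 0.7211 = 1.6340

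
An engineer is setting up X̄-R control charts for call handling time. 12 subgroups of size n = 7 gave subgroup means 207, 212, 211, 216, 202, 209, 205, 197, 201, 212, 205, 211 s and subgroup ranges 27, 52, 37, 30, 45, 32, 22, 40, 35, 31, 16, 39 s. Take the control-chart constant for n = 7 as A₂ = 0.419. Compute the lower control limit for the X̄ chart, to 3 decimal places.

193.157

X̄̄ = (207 + 212 + 211 + 216 + 202 + 209 + 205 + 197 + 201 + 212 + 205 + 211) / 12 = 2488.0000 / 12 = 207.3333
R̄ = (27 + 52 + 37 + 30 + 45 + 32 + 22 + 40 + 35 + 31 + 16 + 39) / 12 = 406.0000 / 12 = 33.8333
LCL = X̄̄ − A₂·R̄ = 207.3333 − 0.419 × 33.8333 = 193.1572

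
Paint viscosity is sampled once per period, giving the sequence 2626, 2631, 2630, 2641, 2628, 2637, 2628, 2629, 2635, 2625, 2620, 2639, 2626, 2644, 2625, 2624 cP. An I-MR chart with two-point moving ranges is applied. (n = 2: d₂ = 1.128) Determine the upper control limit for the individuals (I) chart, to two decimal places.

2655.32

X̄ = (2626 + 2631 + 2630 + 2641 + 2628 + 2637 + 2628 + 2629 + 2635 + 2625 + 2620 + 2639 + 2626 + 2644 + 2625 + 2624) / 16 = 2630.5000
Moving ranges: 5, 1, 11, 13, 9, 9, 1, 6, 10, 5, 19, 13, 18, 19, 1; M̄R̄ = 140.0000 / 15 = 9.3333
UCL = X̄ + 3·M̄R̄/d₂ = 2630.5000 + 3 × 9.3333 / 1.128 = 2655.3227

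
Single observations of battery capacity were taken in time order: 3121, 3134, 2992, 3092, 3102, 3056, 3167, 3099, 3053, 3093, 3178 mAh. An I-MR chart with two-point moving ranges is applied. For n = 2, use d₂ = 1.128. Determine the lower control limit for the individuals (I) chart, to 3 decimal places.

2923.020

X̄ = (3121 + 3134 + 2992 + 3092 + 3102 + 3056 + 3167 + 3099 + 3053 + 3093 + 3178) / 11 = 3098.8182
Moving ranges: 13, 142, 100, 10, 46, 111, 68, 46, 40, 85; M̄R̄ = 661.0000 / 10 = 66.1000
LCL = X̄ − 3·M̄R̄/d₂ = 3098.8182 − 3 × 66.1000 / 1.128 = 2923.0203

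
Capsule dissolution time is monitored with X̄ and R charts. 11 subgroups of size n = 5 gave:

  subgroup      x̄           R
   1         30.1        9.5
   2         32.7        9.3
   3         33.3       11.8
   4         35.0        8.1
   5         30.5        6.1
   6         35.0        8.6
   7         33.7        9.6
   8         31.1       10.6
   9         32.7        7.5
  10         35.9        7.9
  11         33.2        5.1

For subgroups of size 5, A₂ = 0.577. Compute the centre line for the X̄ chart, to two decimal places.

33.02

X̄̄ = (30.1 + 32.7 + 33.3 + 35.0 + 30.5 + 35.0 + 33.7 + 31.1 + 32.7 + 35.9 + 33.2) / 11 = 363.2000 / 11 = 33.0182
CL = X̄̄ = 33.0182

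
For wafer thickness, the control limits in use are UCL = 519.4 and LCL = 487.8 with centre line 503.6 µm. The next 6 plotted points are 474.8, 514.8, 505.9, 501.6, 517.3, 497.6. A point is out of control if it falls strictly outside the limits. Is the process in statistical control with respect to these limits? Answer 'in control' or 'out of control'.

Compare each point to [487.8, 519.4]: sample 1 = 474.8 < LCL.

out of control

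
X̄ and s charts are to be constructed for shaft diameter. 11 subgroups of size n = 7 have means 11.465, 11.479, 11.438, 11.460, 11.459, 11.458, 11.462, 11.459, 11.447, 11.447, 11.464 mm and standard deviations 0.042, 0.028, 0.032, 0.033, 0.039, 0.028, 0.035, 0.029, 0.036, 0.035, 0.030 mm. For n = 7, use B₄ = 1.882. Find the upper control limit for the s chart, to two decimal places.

0.06

s̄ = (0.042 + 0.028 + 0.032 + 0.033 + 0.039 + 0.028 + 0.035 + 0.029 + 0.036 + 0.035 + 0.030) / 11 = 0.0334
UCL_s = B₄·s̄ = 1.882 × 0.0334 = 0.0628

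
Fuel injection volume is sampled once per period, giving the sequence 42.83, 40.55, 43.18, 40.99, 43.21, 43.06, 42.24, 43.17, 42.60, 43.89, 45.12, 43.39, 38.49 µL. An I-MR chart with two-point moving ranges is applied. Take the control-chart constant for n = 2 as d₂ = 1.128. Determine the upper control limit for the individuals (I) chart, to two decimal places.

X̄ = (42.83 + 40.55 + 43.18 + 40.99 + 43.21 + 43.06 + 42.24 + 43.17 + 42.60 + 43.89 + 45.12 + 43.39 + 38.49) / 13 = 42.5169
Moving ranges: 2.28, 2.63, 2.19, 2.22, 0.15, 0.82, 0.93, 0.57, 1.29, 1.23, 1.73, 4.90; M̄R̄ = 20.9400 / 12 = 1.7450
UCL = X̄ + 3·M̄R̄/d₂ = 42.5169 + 3 × 1.7450 / 1.128 = 47.1579

47.16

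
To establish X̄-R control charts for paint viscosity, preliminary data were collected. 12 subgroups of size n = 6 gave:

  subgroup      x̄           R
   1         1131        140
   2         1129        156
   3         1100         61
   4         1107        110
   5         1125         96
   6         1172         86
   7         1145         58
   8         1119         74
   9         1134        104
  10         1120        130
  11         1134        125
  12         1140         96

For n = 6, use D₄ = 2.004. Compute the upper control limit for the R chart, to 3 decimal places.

206.412

R̄ = (140 + 156 + 61 + 110 + 96 + 86 + 58 + 74 + 104 + 130 + 125 + 96) / 12 = 1236.0000 / 12 = 103.0000
UCL_R = D₄·R̄ = 2.004 × 103.0000 = 206.4120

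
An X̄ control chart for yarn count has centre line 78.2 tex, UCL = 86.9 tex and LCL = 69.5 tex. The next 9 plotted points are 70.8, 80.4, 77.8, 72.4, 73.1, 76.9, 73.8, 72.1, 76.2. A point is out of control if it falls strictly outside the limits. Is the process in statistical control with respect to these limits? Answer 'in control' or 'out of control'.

All 9 points lie within [69.5, 86.9].

in control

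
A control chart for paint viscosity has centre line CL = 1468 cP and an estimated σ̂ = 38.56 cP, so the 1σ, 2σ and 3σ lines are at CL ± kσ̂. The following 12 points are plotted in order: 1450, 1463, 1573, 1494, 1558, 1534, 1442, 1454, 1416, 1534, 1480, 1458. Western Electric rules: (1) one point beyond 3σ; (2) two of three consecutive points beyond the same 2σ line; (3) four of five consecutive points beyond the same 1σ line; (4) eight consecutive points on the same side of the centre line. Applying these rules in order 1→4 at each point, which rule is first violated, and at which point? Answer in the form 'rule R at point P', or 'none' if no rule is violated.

rule 2 at point 5

Zone of each point (C = within 1σ̂, B = 1σ̂–2σ̂, A = 2σ̂–3σ̂, * = beyond 3σ̂; sign = side of CL): 1:-C, 2:-C, 3:+A, 4:+C, 5:+A, 6:+B, 7:-C, 8:-C, 9:-B, 10:+B, 11:+C, 12:-C
Rule 2 (two of three consecutive points beyond the same 2σ limit) is satisfied at point 5.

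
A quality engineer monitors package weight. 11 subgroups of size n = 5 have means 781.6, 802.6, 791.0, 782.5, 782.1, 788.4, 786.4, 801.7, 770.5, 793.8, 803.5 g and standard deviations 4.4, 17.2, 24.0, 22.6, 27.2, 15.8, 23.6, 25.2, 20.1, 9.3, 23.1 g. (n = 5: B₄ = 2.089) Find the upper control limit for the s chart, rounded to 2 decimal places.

s̄ = (4.4 + 17.2 + 24.0 + 22.6 + 27.2 + 15.8 + 23.6 + 25.2 + 20.1 + 9.3 + 23.1) / 11 = 19.3182
UCL_s = B₄·s̄ = 2.089 × 19.3182 = 40.3557

40.36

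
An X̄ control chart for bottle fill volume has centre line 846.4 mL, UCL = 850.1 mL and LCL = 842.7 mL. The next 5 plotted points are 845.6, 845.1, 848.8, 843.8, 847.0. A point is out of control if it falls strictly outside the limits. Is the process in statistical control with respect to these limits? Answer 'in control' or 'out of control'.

All 5 points lie within [842.7, 850.1].

in control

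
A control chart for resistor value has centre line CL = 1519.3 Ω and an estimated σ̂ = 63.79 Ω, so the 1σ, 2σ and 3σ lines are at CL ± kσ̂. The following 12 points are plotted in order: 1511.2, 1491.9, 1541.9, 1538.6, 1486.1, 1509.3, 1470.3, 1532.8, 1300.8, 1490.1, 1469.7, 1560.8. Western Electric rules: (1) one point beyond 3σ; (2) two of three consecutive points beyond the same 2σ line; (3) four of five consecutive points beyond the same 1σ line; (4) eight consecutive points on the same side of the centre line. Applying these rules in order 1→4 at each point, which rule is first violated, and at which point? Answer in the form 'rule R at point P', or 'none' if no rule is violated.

rule 1 at point 9

Zone of each point (C = within 1σ̂, B = 1σ̂–2σ̂, A = 2σ̂–3σ̂, * = beyond 3σ̂; sign = side of CL): 1:-C, 2:-C, 3:+C, 4:+C, 5:-C, 6:-C, 7:-C, 8:+C, 9:-*, 10:-C, 11:-C, 12:+C
Rule 1 (one point beyond the 3σ limits) is satisfied at point 9.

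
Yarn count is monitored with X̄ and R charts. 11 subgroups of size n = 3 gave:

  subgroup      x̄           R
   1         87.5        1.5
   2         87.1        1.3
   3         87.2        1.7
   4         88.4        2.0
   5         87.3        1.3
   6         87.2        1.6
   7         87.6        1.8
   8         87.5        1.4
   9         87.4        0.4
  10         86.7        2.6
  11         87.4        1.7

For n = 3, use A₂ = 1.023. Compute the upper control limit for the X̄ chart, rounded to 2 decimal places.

X̄̄ = (87.5 + 87.1 + 87.2 + 88.4 + 87.3 + 87.2 + 87.6 + 87.5 + 87.4 + 86.7 + 87.4) / 11 = 961.3000 / 11 = 87.3909
R̄ = (1.5 + 1.3 + 1.7 + 2.0 + 1.3 + 1.6 + 1.8 + 1.4 + 0.4 + 2.6 + 1.7) / 11 = 17.3000 / 11 = 1.5727
UCL = X̄̄ + A₂·R̄ = 87.3909 + 1.023 × 1.5727 = 88.9998

89.00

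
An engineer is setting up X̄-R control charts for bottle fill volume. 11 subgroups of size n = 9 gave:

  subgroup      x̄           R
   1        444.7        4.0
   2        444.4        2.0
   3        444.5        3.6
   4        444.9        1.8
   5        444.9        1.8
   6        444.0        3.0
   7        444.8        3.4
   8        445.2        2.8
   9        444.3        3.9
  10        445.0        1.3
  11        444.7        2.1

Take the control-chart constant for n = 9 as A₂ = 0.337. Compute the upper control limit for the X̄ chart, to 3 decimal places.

X̄̄ = (444.7 + 444.4 + 444.5 + 444.9 + 444.9 + 444.0 + 444.8 + 445.2 + 444.3 + 445.0 + 444.7) / 11 = 4891.4000 / 11 = 444.6727
R̄ = (4.0 + 2.0 + 3.6 + 1.8 + 1.8 + 3.0 + 3.4 + 2.8 + 3.9 + 1.3 + 2.1) / 11 = 29.7000 / 11 = 2.7000
UCL = X̄̄ + A₂·R̄ = 444.6727 + 0.337 × 2.7000 = 445.5826

445.583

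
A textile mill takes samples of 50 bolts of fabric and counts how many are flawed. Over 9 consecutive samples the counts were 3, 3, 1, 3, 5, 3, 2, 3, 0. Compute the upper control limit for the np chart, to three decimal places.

p̄ = Σdᵢ / (k·n) = 23 / (9 × 50) = 0.05111
UCL = np̄ + 3·√(np̄(1−p̄)) = 2.5556 + 3 × √(2.5556×0.94889) = 2.5556 + 3 × 1.5572 = 7.2272

7.227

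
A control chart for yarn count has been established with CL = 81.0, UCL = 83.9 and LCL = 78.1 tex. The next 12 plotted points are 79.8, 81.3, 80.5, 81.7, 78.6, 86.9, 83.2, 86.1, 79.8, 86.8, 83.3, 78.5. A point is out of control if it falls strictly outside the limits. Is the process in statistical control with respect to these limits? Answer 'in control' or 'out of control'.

Compare each point to [78.1, 83.9]: sample 6 = 86.9 > UCL; sample 8 = 86.1 > UCL; sample 10 = 86.8 > UCL.

out of control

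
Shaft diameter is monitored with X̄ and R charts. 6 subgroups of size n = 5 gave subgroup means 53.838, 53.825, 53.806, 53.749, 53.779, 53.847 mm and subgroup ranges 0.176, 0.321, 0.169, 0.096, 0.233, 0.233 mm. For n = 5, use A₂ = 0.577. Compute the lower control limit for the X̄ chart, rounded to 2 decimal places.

53.69

X̄̄ = (53.838 + 53.825 + 53.806 + 53.749 + 53.779 + 53.847) / 6 = 322.8440 / 6 = 53.8073
R̄ = (0.176 + 0.321 + 0.169 + 0.096 + 0.233 + 0.233) / 6 = 1.2280 / 6 = 0.2047
LCL = X̄̄ − A₂·R̄ = 53.8073 − 0.577 × 0.2047 = 53.6892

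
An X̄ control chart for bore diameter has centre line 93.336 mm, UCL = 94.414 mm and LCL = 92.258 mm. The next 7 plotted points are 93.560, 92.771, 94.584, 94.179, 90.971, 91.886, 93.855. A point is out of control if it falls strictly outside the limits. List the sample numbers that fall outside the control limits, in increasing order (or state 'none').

Compare each point to [92.258, 94.414]: sample 3 = 94.584 > UCL; sample 5 = 90.971 < LCL; sample 6 = 91.886 < LCL.

3, 5, 6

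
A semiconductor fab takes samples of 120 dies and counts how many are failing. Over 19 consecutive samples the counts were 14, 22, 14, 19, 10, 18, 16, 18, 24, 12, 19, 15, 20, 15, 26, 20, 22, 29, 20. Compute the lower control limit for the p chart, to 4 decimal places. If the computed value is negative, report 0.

0.0558

p̄ = Σdᵢ / (k·n) = 353 / (19 × 120) = 0.15482
LCL = p̄ − 3·√(p̄(1−p̄)/n) = 0.15482 − 3 × 0.03302 = 0.05576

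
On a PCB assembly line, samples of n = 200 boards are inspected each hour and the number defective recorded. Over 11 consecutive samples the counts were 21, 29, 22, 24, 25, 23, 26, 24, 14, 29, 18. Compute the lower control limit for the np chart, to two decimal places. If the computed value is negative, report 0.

p̄ = Σdᵢ / (k·n) = 255 / (11 × 200) = 0.11591
LCL = np̄ − 3·√(np̄(1−p̄)) = 23.1818 − 3 × 4.5271 = 9.6005

9.60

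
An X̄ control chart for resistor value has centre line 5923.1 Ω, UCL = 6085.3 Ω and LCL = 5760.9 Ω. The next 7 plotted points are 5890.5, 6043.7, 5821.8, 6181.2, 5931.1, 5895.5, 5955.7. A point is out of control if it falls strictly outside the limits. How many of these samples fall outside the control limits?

Compare each point to [5760.9, 6085.3]: sample 4 = 6181.2 > UCL.

1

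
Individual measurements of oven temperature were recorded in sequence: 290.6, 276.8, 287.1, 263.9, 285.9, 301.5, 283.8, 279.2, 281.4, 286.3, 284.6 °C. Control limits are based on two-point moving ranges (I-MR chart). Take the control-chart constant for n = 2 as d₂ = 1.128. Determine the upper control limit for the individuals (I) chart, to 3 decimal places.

314.587

X̄ = (290.6 + 276.8 + 287.1 + 263.9 + 285.9 + 301.5 + 283.8 + 279.2 + 281.4 + 286.3 + 284.6) / 11 = 283.7364
Moving ranges: 13.8, 10.3, 23.2, 22.0, 15.6, 17.7, 4.6, 2.2, 4.9, 1.7; M̄R̄ = 116.0000 / 10 = 11.6000
UCL = X̄ + 3·M̄R̄/d₂ = 283.7364 + 3 × 11.6000 / 1.128 = 314.5874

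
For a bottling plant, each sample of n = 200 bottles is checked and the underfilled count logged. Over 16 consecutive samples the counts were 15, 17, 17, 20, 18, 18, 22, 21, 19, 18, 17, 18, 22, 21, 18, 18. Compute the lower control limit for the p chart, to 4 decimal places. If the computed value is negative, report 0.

p̄ = Σdᵢ / (k·n) = 299 / (16 × 200) = 0.09344
LCL = p̄ − 3·√(p̄(1−p̄)/n) = 0.09344 − 3 × 0.02058 = 0.03170

0.0317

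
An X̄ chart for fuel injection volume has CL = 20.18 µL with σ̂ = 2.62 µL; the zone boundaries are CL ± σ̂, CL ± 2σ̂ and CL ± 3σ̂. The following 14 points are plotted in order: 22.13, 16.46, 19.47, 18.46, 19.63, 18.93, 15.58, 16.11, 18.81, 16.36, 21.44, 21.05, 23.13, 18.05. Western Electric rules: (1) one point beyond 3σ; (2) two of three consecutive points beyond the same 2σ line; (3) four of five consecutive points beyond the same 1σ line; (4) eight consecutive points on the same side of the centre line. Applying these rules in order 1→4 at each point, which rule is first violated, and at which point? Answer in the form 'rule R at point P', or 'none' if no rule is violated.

rule 4 at point 9

Zone of each point (C = within 1σ̂, B = 1σ̂–2σ̂, A = 2σ̂–3σ̂, * = beyond 3σ̂; sign = side of CL): 1:+C, 2:-B, 3:-C, 4:-C, 5:-C, 6:-C, 7:-B, 8:-B, 9:-C, 10:-B, 11:+C, 12:+C, 13:+B, 14:-C
Rule 4 (eight consecutive points on the same side of the centre line) is satisfied at point 9.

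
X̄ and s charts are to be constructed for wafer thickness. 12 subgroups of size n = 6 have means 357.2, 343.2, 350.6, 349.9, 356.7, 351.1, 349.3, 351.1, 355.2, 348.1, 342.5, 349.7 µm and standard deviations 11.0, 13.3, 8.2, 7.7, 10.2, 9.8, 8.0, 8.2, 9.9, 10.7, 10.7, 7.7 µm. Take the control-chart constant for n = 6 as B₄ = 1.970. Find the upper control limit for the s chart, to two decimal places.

18.94

s̄ = (11.0 + 13.3 + 8.2 + 7.7 + 10.2 + 9.8 + 8.0 + 8.2 + 9.9 + 10.7 + 10.7 + 7.7) / 12 = 9.6167
UCL_s = B₄·s̄ = 1.970 × 9.6167 = 18.9448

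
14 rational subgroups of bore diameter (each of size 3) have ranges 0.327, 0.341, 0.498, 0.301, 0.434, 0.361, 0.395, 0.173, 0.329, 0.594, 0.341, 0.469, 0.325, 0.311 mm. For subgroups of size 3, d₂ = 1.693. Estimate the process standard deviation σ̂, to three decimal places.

0.219

R̄ = (0.327 + 0.341 + 0.498 + 0.301 + 0.434 + 0.361 + 0.395 + 0.173 + 0.329 + 0.594 + 0.341 + 0.469 + 0.325 + 0.311) / 14 = 0.3714
σ̂ = R̄ / d₂ = 0.3714 / 1.693 = 0.2193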